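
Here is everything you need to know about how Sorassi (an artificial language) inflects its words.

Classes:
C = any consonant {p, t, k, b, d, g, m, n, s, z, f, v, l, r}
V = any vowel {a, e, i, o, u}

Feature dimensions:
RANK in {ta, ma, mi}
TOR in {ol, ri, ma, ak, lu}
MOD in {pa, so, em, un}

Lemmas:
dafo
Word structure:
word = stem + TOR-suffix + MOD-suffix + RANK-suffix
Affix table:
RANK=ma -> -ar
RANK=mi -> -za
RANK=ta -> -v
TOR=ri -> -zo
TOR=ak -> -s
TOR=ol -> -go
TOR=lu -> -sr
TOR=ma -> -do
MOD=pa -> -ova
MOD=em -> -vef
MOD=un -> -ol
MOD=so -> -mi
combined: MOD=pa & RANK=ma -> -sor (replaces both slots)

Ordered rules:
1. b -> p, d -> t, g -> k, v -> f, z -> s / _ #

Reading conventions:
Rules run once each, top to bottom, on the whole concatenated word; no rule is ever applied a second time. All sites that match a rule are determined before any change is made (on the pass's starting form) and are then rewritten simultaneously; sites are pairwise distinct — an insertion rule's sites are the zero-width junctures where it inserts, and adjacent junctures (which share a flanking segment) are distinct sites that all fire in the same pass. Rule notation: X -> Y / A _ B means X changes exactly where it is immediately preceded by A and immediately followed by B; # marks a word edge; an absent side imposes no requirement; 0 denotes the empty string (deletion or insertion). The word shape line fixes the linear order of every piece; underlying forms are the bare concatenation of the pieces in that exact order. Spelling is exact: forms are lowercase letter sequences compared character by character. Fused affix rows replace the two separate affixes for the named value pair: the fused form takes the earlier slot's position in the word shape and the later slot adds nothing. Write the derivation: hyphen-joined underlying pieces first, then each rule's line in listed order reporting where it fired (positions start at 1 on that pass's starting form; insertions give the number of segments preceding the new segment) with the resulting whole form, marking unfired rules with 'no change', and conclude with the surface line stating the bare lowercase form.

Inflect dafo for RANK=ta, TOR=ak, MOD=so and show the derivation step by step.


underlying: dafo-s-mi-v
1. b -> p, d -> t, g -> k, v -> f, z -> s / _ #: fires at position(s) 8: dafosmif
surface: dafosmif


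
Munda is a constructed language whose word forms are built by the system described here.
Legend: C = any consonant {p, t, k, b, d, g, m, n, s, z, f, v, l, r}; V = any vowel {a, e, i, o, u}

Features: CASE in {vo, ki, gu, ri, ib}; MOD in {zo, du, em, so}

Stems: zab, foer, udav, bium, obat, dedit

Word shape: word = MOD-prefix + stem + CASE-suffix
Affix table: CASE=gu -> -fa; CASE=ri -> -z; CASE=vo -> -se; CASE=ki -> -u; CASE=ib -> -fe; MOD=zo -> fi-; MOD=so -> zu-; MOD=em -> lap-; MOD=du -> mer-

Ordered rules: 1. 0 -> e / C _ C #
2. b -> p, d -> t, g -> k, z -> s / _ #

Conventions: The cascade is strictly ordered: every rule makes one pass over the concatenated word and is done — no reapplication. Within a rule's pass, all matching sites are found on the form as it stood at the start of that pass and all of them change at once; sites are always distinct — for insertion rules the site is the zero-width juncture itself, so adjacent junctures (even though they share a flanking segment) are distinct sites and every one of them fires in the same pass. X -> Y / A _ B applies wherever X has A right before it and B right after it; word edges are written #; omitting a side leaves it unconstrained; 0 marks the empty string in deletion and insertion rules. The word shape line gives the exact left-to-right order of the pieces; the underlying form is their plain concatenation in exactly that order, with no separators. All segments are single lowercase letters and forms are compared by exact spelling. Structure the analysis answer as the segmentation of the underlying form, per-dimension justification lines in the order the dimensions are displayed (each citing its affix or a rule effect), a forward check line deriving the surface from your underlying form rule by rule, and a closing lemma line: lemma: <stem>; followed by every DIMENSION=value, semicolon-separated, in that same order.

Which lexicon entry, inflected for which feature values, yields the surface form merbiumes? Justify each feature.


underlying: mer-bium-z
CASE=ri - signalled by the affix -z
MOD=du - signalled by the affix mer-
check: merbiumz -> merbiumez -> merbiumes
lemma: bium; CASE=ri; MOD=du


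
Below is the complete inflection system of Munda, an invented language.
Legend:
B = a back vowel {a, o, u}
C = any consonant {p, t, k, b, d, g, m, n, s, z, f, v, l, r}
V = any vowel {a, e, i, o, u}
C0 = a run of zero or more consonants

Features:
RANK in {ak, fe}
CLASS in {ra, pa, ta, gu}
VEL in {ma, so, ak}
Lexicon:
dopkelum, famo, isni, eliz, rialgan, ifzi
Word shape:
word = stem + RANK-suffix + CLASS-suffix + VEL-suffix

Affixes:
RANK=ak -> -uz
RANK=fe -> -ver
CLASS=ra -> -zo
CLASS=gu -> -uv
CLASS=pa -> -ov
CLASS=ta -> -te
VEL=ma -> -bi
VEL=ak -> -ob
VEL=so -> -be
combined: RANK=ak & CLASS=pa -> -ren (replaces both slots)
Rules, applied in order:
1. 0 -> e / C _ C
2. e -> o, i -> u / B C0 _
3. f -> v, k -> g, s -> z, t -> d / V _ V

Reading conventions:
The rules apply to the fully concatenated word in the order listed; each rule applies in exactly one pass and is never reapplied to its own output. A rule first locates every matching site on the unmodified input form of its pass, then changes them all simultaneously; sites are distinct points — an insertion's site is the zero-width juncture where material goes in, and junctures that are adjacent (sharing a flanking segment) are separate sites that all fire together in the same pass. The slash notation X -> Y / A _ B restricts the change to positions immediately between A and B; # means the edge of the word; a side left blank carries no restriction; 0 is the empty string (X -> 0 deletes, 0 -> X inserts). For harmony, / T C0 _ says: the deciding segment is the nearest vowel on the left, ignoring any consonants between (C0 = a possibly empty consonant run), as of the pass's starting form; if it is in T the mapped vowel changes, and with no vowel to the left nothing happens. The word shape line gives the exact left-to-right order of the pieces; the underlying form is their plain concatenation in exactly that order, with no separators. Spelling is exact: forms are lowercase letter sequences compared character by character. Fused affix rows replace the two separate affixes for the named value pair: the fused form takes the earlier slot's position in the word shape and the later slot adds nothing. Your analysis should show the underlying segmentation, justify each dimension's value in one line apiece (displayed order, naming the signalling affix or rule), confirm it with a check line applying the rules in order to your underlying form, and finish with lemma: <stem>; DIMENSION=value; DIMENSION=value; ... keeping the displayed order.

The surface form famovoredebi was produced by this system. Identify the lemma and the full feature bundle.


underlying: famo-ver-te-bi
RANK=fe - signalled by the affix -ver
CLASS=ta - signalled by the affix -te
VEL=ma - signalled by the affix -bi
check: famovertebi -> famoveretebi -> famovoretebi -> famovoredebi
lemma: famo; RANK=fe; CLASS=ta; VEL=ma


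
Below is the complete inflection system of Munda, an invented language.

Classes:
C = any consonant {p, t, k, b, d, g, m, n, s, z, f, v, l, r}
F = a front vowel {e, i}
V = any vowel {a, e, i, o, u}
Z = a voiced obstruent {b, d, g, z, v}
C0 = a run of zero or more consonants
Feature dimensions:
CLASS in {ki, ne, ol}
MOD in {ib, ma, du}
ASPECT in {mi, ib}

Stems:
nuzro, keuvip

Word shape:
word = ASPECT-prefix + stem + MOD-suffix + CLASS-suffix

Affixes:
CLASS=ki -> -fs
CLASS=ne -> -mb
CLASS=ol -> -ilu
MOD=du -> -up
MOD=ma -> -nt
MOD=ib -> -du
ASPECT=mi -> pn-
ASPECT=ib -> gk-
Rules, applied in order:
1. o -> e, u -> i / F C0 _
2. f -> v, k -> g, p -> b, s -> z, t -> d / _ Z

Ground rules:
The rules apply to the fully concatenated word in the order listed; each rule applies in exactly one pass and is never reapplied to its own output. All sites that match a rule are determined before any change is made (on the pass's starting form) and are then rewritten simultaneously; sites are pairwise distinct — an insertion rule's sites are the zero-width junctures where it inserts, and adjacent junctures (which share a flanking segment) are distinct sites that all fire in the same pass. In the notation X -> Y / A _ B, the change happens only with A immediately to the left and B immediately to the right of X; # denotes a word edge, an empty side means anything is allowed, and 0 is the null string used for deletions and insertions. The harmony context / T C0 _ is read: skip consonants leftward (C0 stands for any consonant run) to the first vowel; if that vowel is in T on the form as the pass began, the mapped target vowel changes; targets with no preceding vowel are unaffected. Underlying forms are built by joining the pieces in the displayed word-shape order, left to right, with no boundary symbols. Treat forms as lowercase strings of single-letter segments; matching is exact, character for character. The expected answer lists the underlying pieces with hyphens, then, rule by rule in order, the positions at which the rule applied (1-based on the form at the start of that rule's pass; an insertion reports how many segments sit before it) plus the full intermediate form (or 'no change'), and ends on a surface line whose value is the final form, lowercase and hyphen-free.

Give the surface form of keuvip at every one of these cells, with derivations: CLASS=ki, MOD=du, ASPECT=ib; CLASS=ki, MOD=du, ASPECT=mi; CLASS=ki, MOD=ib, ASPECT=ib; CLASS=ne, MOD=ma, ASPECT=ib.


cell CLASS=ki, MOD=du, ASPECT=ib:
underlying: gk-keuvip-up-fs
1. o -> e, u -> i / F C0 _: fires at position(s) 5, 9: gkkeivipipfs
2. f -> v, k -> g, p -> b, s -> z, t -> d / _ Z: no change
surface: gkkeivipipfs

cell CLASS=ki, MOD=du, ASPECT=mi:
underlying: pn-keuvip-up-fs
1. o -> e, u -> i / F C0 _: fires at position(s) 5, 9: pnkeivipipfs
2. f -> v, k -> g, p -> b, s -> z, t -> d / _ Z: no change
surface: pnkeivipipfs

cell CLASS=ki, MOD=ib, ASPECT=ib:
underlying: gk-keuvip-du-fs
1. o -> e, u -> i / F C0 _: fires at position(s) 5, 10: gkkeivipdifs
2. f -> v, k -> g, p -> b, s -> z, t -> d / _ Z: fires at position(s) 8: gkkeivibdifs
surface: gkkeivibdifs

cell CLASS=ne, MOD=ma, ASPECT=ib:
underlying: gk-keuvip-nt-mb
1. o -> e, u -> i / F C0 _: fires at position(s) 5: gkkeivipntmb
2. f -> v, k -> g, p -> b, s -> z, t -> d / _ Z: no change
surface: gkkeivipntmb


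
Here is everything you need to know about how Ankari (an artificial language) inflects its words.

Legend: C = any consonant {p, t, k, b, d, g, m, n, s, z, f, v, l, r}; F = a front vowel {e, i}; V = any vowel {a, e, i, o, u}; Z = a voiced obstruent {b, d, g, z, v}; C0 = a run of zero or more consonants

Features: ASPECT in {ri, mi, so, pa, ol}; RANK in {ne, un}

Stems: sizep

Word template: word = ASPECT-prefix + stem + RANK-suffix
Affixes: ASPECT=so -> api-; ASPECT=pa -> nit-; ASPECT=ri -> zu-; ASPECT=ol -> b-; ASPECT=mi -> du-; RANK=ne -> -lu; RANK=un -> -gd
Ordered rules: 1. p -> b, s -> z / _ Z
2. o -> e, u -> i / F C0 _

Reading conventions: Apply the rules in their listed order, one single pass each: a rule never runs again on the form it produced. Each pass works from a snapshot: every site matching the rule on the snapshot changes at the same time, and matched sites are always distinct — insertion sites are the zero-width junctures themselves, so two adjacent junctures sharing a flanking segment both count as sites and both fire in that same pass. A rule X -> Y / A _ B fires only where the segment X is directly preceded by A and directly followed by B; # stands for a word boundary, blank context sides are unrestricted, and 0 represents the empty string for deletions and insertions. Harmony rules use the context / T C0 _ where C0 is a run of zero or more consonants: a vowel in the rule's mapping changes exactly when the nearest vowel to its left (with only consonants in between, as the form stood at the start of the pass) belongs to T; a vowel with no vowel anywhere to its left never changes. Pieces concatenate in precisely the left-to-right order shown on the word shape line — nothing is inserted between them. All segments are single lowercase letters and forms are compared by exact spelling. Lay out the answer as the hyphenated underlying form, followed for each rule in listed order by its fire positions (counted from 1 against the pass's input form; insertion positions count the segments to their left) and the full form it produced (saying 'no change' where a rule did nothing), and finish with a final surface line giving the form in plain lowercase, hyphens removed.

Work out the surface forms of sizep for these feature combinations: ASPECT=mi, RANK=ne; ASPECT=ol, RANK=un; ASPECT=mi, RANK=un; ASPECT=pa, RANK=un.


cell ASPECT=mi, RANK=ne:
underlying: du-sizep-lu
1. p -> b, s -> z / _ Z: no change
2. o -> e, u -> i / F C0 _: fires at position(s) 9: dusizepli
surface: dusizepli

cell ASPECT=ol, RANK=un:
underlying: b-sizep-gd
1. p -> b, s -> z / _ Z: fires at position(s) 6: bsizebgd
2. o -> e, u -> i / F C0 _: no change
surface: bsizebgd

cell ASPECT=mi, RANK=un:
underlying: du-sizep-gd
1. p -> b, s -> z / _ Z: fires at position(s) 7: dusizebgd
2. o -> e, u -> i / F C0 _: no change
surface: dusizebgd

cell ASPECT=pa, RANK=un:
underlying: nit-sizep-gd
1. p -> b, s -> z / _ Z: fires at position(s) 8: nitsizebgd
2. o -> e, u -> i / F C0 _: no change
surface: nitsizebgd


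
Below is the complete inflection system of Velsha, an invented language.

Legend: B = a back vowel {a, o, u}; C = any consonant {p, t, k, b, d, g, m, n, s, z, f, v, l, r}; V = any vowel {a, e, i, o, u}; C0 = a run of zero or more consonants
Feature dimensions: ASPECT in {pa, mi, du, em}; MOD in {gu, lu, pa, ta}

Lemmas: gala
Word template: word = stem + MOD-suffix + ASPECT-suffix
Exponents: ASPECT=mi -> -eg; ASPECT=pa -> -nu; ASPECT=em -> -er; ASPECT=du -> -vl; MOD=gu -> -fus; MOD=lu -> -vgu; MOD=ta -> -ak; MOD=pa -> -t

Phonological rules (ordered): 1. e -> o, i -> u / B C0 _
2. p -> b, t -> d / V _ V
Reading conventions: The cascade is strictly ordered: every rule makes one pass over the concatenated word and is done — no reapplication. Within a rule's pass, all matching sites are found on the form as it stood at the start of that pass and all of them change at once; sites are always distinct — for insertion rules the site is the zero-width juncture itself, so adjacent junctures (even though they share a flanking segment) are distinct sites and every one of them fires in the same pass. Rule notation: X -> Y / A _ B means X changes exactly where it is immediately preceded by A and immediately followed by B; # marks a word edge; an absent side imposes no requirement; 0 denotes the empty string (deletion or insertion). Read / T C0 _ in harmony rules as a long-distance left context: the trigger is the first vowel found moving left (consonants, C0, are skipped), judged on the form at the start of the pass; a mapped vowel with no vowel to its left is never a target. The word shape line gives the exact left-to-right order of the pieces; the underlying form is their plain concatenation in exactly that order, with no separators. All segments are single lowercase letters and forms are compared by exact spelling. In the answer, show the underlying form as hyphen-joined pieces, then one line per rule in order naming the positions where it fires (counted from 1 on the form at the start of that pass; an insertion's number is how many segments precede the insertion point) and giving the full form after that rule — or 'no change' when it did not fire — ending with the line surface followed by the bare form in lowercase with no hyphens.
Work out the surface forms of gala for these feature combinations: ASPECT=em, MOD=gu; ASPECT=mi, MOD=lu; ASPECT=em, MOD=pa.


cell ASPECT=em, MOD=gu:
underlying: gala-fus-er
1. e -> o, i -> u / B C0 _: fires at position(s) 8: galafusor
2. p -> b, t -> d / V _ V: no change
surface: galafusor

cell ASPECT=mi, MOD=lu:
underlying: gala-vgu-eg
1. e -> o, i -> u / B C0 _: fires at position(s) 8: galavguog
2. p -> b, t -> d / V _ V: no change
surface: galavguog

cell ASPECT=em, MOD=pa:
underlying: gala-t-er
1. e -> o, i -> u / B C0 _: fires at position(s) 6: galator
2. p -> b, t -> d / V _ V: fires at position(s) 5: galador
surface: galador


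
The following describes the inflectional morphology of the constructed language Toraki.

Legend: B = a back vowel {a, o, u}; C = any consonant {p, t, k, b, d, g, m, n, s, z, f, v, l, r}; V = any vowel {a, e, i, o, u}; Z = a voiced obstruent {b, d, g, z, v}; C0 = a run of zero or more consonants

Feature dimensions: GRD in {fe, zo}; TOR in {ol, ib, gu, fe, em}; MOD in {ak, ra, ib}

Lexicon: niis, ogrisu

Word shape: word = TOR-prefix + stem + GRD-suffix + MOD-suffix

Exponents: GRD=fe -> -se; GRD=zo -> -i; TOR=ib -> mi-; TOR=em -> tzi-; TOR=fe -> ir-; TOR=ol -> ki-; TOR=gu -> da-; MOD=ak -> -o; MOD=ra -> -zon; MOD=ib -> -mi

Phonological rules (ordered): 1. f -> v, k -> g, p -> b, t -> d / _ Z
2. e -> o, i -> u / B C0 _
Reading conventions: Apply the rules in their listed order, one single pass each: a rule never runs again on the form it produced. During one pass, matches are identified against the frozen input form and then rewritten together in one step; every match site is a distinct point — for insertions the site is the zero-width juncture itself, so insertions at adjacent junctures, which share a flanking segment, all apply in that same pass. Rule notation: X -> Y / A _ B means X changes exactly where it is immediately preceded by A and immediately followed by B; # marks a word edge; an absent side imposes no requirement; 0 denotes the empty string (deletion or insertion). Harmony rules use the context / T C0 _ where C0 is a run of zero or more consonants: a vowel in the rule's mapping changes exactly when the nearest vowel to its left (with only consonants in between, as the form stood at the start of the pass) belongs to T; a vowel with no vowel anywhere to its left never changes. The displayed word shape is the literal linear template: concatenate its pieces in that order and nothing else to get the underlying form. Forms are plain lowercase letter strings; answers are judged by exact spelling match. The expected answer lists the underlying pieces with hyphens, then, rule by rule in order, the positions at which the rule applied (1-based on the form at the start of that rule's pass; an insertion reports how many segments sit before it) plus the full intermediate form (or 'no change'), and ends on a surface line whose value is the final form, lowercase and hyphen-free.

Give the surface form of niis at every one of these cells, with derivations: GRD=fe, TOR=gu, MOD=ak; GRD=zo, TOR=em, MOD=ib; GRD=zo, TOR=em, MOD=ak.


cell GRD=fe, TOR=gu, MOD=ak:
underlying: da-niis-se-o
1. f -> v, k -> g, p -> b, t -> d / _ Z: no change
2. e -> o, i -> u / B C0 _: fires at position(s) 4: danuisseo
surface: danuisseo

cell GRD=zo, TOR=em, MOD=ib:
underlying: tzi-niis-i-mi
1. f -> v, k -> g, p -> b, t -> d / _ Z: fires at position(s) 1: dziniisimi
2. e -> o, i -> u / B C0 _: no change
surface: dziniisimi

cell GRD=zo, TOR=em, MOD=ak:
underlying: tzi-niis-i-o
1. f -> v, k -> g, p -> b, t -> d / _ Z: fires at position(s) 1: dziniisio
2. e -> o, i -> u / B C0 _: no change
surface: dziniisio


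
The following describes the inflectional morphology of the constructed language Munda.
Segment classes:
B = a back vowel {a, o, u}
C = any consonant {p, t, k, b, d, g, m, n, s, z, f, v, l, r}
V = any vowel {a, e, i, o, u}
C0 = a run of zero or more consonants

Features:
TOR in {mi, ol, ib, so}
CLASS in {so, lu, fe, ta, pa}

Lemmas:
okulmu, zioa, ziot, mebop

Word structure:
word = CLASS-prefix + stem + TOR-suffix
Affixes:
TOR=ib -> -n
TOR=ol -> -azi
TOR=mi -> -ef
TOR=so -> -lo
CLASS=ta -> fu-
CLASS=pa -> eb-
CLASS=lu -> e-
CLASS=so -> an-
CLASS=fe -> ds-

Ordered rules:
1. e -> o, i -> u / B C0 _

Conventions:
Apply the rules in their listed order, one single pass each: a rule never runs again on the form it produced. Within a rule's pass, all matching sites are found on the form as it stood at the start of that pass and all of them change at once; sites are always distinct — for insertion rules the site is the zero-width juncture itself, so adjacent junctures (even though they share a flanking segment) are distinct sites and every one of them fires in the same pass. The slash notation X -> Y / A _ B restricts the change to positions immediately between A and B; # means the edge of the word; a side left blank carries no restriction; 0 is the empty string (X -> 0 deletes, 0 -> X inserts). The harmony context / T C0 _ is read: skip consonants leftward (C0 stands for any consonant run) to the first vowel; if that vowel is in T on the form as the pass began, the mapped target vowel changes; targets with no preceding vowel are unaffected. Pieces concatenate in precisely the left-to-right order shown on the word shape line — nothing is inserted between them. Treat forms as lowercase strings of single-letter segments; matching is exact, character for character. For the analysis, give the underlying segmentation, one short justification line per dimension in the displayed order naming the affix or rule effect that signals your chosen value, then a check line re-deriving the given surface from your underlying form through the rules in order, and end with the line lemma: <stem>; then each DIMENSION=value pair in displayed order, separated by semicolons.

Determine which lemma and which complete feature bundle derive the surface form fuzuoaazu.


underlying: fu-zioa-azi
TOR=ol - signalled by the affix -azi
CLASS=ta - signalled by the affix fu-
check: fuzioaazi -> fuzuoaazu
lemma: zioa; TOR=ol; CLASS=ta


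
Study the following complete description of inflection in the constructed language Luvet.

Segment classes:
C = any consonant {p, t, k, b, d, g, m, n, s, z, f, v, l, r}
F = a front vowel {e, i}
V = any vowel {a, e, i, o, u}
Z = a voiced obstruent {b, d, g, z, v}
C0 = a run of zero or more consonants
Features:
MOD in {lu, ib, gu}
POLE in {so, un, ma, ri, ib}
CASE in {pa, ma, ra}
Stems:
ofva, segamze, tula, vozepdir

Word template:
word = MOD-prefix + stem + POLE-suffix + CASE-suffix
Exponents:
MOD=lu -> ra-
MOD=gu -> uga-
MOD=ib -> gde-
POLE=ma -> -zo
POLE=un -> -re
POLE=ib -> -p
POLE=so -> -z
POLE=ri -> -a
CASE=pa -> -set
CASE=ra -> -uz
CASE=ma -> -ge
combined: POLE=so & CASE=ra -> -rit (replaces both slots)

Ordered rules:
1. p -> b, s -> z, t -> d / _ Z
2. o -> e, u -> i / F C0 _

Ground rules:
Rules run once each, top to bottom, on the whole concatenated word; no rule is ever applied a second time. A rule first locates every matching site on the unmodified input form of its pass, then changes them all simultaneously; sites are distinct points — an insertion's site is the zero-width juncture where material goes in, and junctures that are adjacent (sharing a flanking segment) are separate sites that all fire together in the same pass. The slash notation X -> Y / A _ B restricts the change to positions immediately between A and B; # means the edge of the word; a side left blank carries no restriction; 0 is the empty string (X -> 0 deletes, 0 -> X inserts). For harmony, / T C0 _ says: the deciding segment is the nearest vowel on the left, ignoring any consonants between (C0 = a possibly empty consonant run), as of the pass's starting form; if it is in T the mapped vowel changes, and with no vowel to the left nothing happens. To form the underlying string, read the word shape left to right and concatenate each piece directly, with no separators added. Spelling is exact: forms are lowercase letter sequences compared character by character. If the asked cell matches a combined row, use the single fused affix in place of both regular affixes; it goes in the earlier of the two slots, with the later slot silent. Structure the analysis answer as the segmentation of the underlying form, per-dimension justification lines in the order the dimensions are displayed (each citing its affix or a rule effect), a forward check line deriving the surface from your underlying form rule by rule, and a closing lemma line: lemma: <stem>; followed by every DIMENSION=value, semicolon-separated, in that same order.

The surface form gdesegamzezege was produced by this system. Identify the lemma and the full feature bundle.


underlying: gde-segamze-zo-ge
MOD=ib - signalled by the affix gde-
POLE=ma - signalled by the affix -zo
CASE=ma - signalled by the affix -ge
check: gdesegamzezoge -> gdesegamzezoge -> gdesegamzezege
lemma: segamze; MOD=ib; POLE=ma; CASE=ma


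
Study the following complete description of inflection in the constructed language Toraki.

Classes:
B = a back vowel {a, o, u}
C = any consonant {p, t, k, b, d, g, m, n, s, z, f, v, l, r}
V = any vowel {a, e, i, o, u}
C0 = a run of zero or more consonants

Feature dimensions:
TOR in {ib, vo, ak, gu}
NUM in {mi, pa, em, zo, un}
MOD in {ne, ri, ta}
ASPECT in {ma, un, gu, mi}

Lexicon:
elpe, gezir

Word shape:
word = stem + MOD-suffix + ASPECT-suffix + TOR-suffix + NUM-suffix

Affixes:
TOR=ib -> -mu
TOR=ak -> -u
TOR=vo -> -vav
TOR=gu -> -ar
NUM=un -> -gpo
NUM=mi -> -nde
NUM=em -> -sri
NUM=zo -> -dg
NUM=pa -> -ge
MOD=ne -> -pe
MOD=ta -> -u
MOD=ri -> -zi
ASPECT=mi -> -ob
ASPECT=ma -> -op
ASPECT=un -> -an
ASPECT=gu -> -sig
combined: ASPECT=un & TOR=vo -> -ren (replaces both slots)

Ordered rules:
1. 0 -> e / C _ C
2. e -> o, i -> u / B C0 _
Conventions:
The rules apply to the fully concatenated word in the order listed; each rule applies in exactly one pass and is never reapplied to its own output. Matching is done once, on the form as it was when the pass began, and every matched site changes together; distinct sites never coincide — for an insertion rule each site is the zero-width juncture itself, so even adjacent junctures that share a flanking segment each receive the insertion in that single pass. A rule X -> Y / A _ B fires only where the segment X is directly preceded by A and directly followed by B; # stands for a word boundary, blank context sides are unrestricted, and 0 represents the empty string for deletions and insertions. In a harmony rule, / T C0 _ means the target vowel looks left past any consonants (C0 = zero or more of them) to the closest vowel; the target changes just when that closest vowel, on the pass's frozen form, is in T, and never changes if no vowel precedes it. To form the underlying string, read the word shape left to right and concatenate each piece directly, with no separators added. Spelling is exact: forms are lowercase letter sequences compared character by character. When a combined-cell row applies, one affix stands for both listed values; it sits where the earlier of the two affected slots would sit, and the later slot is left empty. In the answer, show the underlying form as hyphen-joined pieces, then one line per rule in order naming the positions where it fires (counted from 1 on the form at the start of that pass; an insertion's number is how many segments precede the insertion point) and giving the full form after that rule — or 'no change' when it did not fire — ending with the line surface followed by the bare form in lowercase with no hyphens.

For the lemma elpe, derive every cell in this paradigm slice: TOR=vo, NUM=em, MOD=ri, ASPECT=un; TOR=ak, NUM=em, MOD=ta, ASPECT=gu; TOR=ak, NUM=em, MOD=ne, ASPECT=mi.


cell TOR=vo, NUM=em, MOD=ri, ASPECT=un:
underlying: elpe-zi-ren-sri
1. 0 -> e / C _ C: inserts after position(s) 2, 9, 10: elepezireneseri
2. e -> o, i -> u / B C0 _: no change
surface: elepezireneseri

cell TOR=ak, NUM=em, MOD=ta, ASPECT=gu:
underlying: elpe-u-sig-u-sri
1. 0 -> e / C _ C: inserts after position(s) 2, 10: elepeusiguseri
2. e -> o, i -> u / B C0 _: fires at position(s) 8, 12: elepeusugusori
surface: elepeusugusori

cell TOR=ak, NUM=em, MOD=ne, ASPECT=mi:
underlying: elpe-pe-ob-u-sri
1. 0 -> e / C _ C: inserts after position(s) 2, 10: elepepeobuseri
2. e -> o, i -> u / B C0 _: fires at position(s) 12: elepepeobusori
surface: elepepeobusori


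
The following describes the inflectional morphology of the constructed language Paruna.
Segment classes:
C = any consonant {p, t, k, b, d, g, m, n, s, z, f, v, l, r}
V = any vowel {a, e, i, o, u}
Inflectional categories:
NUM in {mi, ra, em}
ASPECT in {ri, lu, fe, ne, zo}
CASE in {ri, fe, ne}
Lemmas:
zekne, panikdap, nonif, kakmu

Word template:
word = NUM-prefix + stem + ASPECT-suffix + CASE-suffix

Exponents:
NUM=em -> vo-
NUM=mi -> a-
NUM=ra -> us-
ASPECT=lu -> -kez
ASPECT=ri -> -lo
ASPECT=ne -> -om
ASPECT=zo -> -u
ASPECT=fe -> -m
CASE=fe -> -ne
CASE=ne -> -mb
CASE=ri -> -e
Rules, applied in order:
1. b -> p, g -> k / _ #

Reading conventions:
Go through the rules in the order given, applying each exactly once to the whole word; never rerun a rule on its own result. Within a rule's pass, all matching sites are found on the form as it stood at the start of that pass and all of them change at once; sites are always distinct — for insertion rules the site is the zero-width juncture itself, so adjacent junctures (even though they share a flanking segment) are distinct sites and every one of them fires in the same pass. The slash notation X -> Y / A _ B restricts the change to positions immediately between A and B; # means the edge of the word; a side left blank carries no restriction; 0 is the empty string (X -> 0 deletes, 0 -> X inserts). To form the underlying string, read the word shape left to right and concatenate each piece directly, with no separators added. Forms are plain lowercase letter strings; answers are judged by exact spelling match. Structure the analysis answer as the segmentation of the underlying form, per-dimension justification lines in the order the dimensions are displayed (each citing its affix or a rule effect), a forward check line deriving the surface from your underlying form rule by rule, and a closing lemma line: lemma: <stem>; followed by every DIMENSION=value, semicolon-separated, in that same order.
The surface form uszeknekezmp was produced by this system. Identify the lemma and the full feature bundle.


underlying: us-zekne-kez-mb
NUM=ra - signalled by the affix us-
ASPECT=lu - signalled by the affix -kez
CASE=ne - signalled by the affix -mb
check: uszeknekezmb -> uszeknekezmp
lemma: zekne; NUM=ra; ASPECT=lu; CASE=ne


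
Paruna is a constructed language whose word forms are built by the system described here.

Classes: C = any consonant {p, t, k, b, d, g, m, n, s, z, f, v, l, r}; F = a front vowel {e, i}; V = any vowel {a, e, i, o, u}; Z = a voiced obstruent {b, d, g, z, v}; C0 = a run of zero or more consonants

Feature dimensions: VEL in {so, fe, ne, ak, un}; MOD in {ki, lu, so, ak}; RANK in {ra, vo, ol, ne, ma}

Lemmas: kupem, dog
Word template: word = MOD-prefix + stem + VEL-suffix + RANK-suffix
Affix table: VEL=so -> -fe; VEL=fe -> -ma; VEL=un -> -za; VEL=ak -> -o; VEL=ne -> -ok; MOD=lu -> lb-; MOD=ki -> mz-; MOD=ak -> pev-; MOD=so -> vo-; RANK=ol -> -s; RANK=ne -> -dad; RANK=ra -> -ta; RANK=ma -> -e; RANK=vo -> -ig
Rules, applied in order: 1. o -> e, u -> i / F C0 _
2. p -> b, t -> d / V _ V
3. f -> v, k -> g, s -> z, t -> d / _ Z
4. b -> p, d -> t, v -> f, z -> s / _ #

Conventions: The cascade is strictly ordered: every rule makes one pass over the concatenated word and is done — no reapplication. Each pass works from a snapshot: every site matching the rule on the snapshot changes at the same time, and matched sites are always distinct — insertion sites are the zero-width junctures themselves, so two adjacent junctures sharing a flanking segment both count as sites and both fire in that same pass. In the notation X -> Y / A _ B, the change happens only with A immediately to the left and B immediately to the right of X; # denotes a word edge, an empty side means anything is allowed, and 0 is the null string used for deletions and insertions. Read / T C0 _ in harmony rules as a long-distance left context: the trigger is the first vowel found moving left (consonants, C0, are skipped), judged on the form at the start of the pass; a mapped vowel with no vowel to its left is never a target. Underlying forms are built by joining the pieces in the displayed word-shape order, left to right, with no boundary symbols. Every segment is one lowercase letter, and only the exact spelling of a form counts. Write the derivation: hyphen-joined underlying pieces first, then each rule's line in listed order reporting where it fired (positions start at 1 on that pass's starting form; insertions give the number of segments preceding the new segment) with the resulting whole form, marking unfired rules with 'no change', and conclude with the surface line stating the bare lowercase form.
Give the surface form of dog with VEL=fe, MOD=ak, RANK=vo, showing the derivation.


underlying: pev-dog-ma-ig
1. o -> e, u -> i / F C0 _: fires at position(s) 5: pevdegmaig
2. p -> b, t -> d / V _ V: no change
3. f -> v, k -> g, s -> z, t -> d / _ Z: no change
4. b -> p, d -> t, v -> f, z -> s / _ #: no change
surface: pevdegmaig


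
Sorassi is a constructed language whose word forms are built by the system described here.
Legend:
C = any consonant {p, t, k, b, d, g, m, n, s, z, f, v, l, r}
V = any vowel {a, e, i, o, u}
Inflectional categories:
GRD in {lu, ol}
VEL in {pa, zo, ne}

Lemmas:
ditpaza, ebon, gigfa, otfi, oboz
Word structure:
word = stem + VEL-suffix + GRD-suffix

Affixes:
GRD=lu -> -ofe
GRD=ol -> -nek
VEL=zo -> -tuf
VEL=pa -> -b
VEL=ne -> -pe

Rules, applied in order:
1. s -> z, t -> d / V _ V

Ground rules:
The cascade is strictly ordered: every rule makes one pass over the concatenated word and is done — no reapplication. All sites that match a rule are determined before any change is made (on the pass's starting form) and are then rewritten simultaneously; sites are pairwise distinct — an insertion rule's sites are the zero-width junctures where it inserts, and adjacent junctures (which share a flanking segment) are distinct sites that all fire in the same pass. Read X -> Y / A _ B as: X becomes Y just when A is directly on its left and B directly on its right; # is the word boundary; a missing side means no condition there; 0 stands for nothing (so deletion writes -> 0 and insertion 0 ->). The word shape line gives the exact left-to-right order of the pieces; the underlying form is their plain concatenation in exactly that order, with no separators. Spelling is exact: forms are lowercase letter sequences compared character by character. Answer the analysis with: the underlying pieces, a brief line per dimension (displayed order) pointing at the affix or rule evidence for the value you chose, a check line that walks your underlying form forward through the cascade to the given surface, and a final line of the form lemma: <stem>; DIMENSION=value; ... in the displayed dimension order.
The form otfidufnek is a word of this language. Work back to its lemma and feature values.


underlying: otfi-tuf-nek
GRD=ol - signalled by the affix -nek
VEL=zo - signalled by the affix -tuf
check: otfitufnek -> otfidufnek
lemma: otfi; GRD=ol; VEL=zo


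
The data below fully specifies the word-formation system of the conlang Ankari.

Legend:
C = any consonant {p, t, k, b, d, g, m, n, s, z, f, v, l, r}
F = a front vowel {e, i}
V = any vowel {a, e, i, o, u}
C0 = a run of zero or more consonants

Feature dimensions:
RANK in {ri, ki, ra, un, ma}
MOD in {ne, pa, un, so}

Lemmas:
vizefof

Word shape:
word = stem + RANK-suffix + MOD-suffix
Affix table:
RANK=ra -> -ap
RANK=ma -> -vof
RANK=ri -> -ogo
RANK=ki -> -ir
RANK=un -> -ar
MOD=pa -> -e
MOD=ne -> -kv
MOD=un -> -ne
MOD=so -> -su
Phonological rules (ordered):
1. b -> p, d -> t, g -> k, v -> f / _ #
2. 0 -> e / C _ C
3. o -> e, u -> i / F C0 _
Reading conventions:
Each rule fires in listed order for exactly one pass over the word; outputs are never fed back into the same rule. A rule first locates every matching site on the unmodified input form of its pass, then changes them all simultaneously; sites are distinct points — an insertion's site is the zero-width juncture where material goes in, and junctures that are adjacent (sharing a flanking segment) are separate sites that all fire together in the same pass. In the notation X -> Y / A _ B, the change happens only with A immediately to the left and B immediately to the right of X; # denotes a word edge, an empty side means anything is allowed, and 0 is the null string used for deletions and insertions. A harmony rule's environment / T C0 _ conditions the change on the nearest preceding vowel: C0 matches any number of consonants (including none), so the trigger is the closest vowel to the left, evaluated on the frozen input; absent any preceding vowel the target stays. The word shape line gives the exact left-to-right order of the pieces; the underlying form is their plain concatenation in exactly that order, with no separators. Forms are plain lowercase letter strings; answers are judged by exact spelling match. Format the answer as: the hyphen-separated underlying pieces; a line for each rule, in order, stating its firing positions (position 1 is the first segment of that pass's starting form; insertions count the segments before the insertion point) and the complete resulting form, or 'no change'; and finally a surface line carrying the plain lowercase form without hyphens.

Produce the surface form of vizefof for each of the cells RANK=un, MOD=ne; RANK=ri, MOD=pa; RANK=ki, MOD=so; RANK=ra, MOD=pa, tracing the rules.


cell RANK=un, MOD=ne:
underlying: vizefof-ar-kv
1. b -> p, d -> t, g -> k, v -> f / _ #: fires at position(s) 11: vizefofarkf
2. 0 -> e / C _ C: inserts after position(s) 9, 10: vizefofarekef
3. o -> e, u -> i / F C0 _: fires at position(s) 6: vizefefarekef
surface: vizefefarekef

cell RANK=ri, MOD=pa:
underlying: vizefof-ogo-e
1. b -> p, d -> t, g -> k, v -> f / _ #: no change
2. 0 -> e / C _ C: no change
3. o -> e, u -> i / F C0 _: fires at position(s) 6: vizefefogoe
surface: vizefefogoe

cell RANK=ki, MOD=so:
underlying: vizefof-ir-su
1. b -> p, d -> t, g -> k, v -> f / _ #: no change
2. 0 -> e / C _ C: inserts after position(s) 9: vizefofiresu
3. o -> e, u -> i / F C0 _: fires at position(s) 6, 12: vizefefiresi
surface: vizefefiresi

cell RANK=ra, MOD=pa:
underlying: vizefof-ap-e
1. b -> p, d -> t, g -> k, v -> f / _ #: no change
2. 0 -> e / C _ C: no change
3. o -> e, u -> i / F C0 _: fires at position(s) 6: vizefefape
surface: vizefefape


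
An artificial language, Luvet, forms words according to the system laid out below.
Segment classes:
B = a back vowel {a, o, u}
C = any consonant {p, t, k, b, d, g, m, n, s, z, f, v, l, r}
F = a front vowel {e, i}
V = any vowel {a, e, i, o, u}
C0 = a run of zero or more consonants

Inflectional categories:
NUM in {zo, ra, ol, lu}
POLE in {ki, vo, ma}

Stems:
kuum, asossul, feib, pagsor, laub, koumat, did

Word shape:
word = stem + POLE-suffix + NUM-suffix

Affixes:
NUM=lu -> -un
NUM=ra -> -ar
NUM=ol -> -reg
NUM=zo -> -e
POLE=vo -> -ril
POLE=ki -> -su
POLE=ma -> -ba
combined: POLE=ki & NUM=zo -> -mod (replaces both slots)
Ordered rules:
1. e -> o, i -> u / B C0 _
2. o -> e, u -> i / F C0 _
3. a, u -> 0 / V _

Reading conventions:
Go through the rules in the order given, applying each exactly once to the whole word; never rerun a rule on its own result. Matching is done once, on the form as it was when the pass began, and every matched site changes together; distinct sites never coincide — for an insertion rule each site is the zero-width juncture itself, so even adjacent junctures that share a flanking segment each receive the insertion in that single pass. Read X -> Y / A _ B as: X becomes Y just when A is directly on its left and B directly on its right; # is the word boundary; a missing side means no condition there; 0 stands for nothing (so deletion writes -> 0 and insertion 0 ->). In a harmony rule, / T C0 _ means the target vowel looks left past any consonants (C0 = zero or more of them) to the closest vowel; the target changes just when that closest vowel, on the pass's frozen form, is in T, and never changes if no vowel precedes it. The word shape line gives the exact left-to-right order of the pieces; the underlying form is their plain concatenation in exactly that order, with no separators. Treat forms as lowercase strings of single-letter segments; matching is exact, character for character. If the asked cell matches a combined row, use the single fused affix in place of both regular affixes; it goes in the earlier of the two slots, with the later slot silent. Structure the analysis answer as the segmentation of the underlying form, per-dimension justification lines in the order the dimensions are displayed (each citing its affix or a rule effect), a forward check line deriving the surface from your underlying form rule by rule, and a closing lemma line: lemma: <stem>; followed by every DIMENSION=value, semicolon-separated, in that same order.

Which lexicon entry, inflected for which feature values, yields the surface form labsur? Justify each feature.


underlying: laub-su-ar
NUM=ra - signalled by the affix -ar
POLE=ki - signalled by the affix -su
check: laubsuar -> laubsuar -> laubsuar -> labsur
lemma: laub; NUM=ra; POLE=ki
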